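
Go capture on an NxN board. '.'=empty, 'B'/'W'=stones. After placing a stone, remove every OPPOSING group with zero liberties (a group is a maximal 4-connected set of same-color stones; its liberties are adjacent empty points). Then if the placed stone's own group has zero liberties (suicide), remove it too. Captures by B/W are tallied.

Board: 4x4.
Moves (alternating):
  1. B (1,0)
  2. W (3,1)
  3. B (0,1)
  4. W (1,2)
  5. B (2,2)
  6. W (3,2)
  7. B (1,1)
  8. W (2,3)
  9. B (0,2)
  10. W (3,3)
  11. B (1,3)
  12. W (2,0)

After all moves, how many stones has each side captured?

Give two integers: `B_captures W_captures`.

Move 1: B@(1,0) -> caps B=0 W=0
Move 2: W@(3,1) -> caps B=0 W=0
Move 3: B@(0,1) -> caps B=0 W=0
Move 4: W@(1,2) -> caps B=0 W=0
Move 5: B@(2,2) -> caps B=0 W=0
Move 6: W@(3,2) -> caps B=0 W=0
Move 7: B@(1,1) -> caps B=0 W=0
Move 8: W@(2,3) -> caps B=0 W=0
Move 9: B@(0,2) -> caps B=0 W=0
Move 10: W@(3,3) -> caps B=0 W=0
Move 11: B@(1,3) -> caps B=1 W=0
Move 12: W@(2,0) -> caps B=1 W=0

Answer: 1 0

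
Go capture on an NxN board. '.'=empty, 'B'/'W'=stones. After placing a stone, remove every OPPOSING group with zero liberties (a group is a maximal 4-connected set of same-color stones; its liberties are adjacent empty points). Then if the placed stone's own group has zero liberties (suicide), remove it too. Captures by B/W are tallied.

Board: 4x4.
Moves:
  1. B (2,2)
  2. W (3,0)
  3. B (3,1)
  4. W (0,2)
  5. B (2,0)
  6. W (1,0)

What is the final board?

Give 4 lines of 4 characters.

Answer: ..W.
W...
B.B.
.B..

Derivation:
Move 1: B@(2,2) -> caps B=0 W=0
Move 2: W@(3,0) -> caps B=0 W=0
Move 3: B@(3,1) -> caps B=0 W=0
Move 4: W@(0,2) -> caps B=0 W=0
Move 5: B@(2,0) -> caps B=1 W=0
Move 6: W@(1,0) -> caps B=1 W=0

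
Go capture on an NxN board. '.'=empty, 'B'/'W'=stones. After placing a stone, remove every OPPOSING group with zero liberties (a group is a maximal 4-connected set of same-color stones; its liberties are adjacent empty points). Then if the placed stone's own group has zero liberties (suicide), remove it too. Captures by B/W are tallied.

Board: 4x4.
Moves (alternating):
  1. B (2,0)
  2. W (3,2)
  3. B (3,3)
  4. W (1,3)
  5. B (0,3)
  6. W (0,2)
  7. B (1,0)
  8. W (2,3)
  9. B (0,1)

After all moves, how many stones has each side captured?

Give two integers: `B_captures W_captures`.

Answer: 0 2

Derivation:
Move 1: B@(2,0) -> caps B=0 W=0
Move 2: W@(3,2) -> caps B=0 W=0
Move 3: B@(3,3) -> caps B=0 W=0
Move 4: W@(1,3) -> caps B=0 W=0
Move 5: B@(0,3) -> caps B=0 W=0
Move 6: W@(0,2) -> caps B=0 W=1
Move 7: B@(1,0) -> caps B=0 W=1
Move 8: W@(2,3) -> caps B=0 W=2
Move 9: B@(0,1) -> caps B=0 W=2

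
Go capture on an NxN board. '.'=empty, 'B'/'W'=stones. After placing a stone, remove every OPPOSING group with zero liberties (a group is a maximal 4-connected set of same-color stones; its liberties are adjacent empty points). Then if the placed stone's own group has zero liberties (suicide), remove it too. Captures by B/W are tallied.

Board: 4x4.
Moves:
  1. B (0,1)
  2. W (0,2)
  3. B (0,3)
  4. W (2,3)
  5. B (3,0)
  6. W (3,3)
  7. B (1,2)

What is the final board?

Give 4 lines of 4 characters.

Answer: .B.B
..B.
...W
B..W

Derivation:
Move 1: B@(0,1) -> caps B=0 W=0
Move 2: W@(0,2) -> caps B=0 W=0
Move 3: B@(0,3) -> caps B=0 W=0
Move 4: W@(2,3) -> caps B=0 W=0
Move 5: B@(3,0) -> caps B=0 W=0
Move 6: W@(3,3) -> caps B=0 W=0
Move 7: B@(1,2) -> caps B=1 W=0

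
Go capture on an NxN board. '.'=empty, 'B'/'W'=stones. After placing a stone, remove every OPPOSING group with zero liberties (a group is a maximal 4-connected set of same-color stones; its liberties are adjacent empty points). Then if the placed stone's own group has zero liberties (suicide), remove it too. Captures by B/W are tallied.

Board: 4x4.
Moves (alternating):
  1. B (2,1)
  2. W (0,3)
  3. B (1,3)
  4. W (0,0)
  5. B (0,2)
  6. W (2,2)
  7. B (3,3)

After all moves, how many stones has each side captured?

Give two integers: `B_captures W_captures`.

Move 1: B@(2,1) -> caps B=0 W=0
Move 2: W@(0,3) -> caps B=0 W=0
Move 3: B@(1,3) -> caps B=0 W=0
Move 4: W@(0,0) -> caps B=0 W=0
Move 5: B@(0,2) -> caps B=1 W=0
Move 6: W@(2,2) -> caps B=1 W=0
Move 7: B@(3,3) -> caps B=1 W=0

Answer: 1 0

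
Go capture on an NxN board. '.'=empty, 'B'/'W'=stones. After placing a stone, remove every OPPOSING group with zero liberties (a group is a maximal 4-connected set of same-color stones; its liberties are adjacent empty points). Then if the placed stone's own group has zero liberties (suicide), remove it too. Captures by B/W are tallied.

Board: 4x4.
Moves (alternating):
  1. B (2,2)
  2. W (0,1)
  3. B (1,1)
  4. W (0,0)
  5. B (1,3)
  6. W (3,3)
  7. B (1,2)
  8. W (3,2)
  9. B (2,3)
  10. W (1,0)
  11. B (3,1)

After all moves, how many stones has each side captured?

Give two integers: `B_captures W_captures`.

Move 1: B@(2,2) -> caps B=0 W=0
Move 2: W@(0,1) -> caps B=0 W=0
Move 3: B@(1,1) -> caps B=0 W=0
Move 4: W@(0,0) -> caps B=0 W=0
Move 5: B@(1,3) -> caps B=0 W=0
Move 6: W@(3,3) -> caps B=0 W=0
Move 7: B@(1,2) -> caps B=0 W=0
Move 8: W@(3,2) -> caps B=0 W=0
Move 9: B@(2,3) -> caps B=0 W=0
Move 10: W@(1,0) -> caps B=0 W=0
Move 11: B@(3,1) -> caps B=2 W=0

Answer: 2 0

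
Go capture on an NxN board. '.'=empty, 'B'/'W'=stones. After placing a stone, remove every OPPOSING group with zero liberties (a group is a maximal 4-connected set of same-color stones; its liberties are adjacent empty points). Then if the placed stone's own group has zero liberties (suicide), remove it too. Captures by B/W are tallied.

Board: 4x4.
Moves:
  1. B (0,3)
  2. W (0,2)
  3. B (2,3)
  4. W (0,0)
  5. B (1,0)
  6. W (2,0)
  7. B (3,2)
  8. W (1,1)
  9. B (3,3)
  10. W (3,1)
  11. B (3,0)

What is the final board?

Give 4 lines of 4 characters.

Answer: W.WB
.W..
W..B
.WBB

Derivation:
Move 1: B@(0,3) -> caps B=0 W=0
Move 2: W@(0,2) -> caps B=0 W=0
Move 3: B@(2,3) -> caps B=0 W=0
Move 4: W@(0,0) -> caps B=0 W=0
Move 5: B@(1,0) -> caps B=0 W=0
Move 6: W@(2,0) -> caps B=0 W=0
Move 7: B@(3,2) -> caps B=0 W=0
Move 8: W@(1,1) -> caps B=0 W=1
Move 9: B@(3,3) -> caps B=0 W=1
Move 10: W@(3,1) -> caps B=0 W=1
Move 11: B@(3,0) -> caps B=0 W=1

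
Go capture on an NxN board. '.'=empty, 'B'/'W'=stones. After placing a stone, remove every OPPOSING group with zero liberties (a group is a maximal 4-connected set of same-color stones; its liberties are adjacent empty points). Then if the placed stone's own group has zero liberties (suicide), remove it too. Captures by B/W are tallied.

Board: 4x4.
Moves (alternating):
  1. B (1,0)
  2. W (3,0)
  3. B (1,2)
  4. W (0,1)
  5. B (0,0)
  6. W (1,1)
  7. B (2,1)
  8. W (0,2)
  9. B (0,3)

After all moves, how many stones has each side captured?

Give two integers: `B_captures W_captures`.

Move 1: B@(1,0) -> caps B=0 W=0
Move 2: W@(3,0) -> caps B=0 W=0
Move 3: B@(1,2) -> caps B=0 W=0
Move 4: W@(0,1) -> caps B=0 W=0
Move 5: B@(0,0) -> caps B=0 W=0
Move 6: W@(1,1) -> caps B=0 W=0
Move 7: B@(2,1) -> caps B=0 W=0
Move 8: W@(0,2) -> caps B=0 W=0
Move 9: B@(0,3) -> caps B=3 W=0

Answer: 3 0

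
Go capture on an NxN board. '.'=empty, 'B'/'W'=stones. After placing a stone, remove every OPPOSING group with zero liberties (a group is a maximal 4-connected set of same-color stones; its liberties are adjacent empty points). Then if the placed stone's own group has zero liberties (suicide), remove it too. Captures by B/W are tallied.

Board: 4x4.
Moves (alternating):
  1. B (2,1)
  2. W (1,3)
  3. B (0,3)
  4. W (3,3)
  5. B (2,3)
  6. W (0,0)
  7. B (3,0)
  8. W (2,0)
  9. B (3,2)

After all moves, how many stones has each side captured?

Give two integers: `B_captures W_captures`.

Move 1: B@(2,1) -> caps B=0 W=0
Move 2: W@(1,3) -> caps B=0 W=0
Move 3: B@(0,3) -> caps B=0 W=0
Move 4: W@(3,3) -> caps B=0 W=0
Move 5: B@(2,3) -> caps B=0 W=0
Move 6: W@(0,0) -> caps B=0 W=0
Move 7: B@(3,0) -> caps B=0 W=0
Move 8: W@(2,0) -> caps B=0 W=0
Move 9: B@(3,2) -> caps B=1 W=0

Answer: 1 0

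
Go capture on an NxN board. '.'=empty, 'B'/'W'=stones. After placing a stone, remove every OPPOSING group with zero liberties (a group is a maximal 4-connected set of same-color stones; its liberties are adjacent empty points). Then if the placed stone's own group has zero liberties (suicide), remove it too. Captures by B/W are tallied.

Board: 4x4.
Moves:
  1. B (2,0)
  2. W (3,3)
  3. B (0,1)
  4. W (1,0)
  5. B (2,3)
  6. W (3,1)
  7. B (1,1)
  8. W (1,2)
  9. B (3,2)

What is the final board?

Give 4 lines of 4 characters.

Answer: .B..
WBW.
B..B
.WB.

Derivation:
Move 1: B@(2,0) -> caps B=0 W=0
Move 2: W@(3,3) -> caps B=0 W=0
Move 3: B@(0,1) -> caps B=0 W=0
Move 4: W@(1,0) -> caps B=0 W=0
Move 5: B@(2,3) -> caps B=0 W=0
Move 6: W@(3,1) -> caps B=0 W=0
Move 7: B@(1,1) -> caps B=0 W=0
Move 8: W@(1,2) -> caps B=0 W=0
Move 9: B@(3,2) -> caps B=1 W=0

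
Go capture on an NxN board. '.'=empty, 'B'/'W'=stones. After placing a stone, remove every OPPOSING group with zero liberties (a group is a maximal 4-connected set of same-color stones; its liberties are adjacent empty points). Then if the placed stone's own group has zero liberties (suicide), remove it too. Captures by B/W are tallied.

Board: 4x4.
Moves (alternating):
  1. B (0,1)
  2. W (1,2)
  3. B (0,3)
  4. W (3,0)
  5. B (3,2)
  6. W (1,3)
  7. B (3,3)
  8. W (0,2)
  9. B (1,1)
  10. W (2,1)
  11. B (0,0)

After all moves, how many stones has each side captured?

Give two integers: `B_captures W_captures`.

Answer: 0 1

Derivation:
Move 1: B@(0,1) -> caps B=0 W=0
Move 2: W@(1,2) -> caps B=0 W=0
Move 3: B@(0,3) -> caps B=0 W=0
Move 4: W@(3,0) -> caps B=0 W=0
Move 5: B@(3,2) -> caps B=0 W=0
Move 6: W@(1,3) -> caps B=0 W=0
Move 7: B@(3,3) -> caps B=0 W=0
Move 8: W@(0,2) -> caps B=0 W=1
Move 9: B@(1,1) -> caps B=0 W=1
Move 10: W@(2,1) -> caps B=0 W=1
Move 11: B@(0,0) -> caps B=0 W=1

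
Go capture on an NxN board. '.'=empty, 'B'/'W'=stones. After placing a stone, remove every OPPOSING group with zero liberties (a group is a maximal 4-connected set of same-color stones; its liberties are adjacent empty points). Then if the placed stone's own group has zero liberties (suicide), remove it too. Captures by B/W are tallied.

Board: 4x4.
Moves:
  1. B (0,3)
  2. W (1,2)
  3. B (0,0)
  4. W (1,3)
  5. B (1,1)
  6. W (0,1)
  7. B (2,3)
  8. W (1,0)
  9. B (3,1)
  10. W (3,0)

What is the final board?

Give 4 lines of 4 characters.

Move 1: B@(0,3) -> caps B=0 W=0
Move 2: W@(1,2) -> caps B=0 W=0
Move 3: B@(0,0) -> caps B=0 W=0
Move 4: W@(1,3) -> caps B=0 W=0
Move 5: B@(1,1) -> caps B=0 W=0
Move 6: W@(0,1) -> caps B=0 W=0
Move 7: B@(2,3) -> caps B=0 W=0
Move 8: W@(1,0) -> caps B=0 W=1
Move 9: B@(3,1) -> caps B=0 W=1
Move 10: W@(3,0) -> caps B=0 W=1

Answer: .W.B
WBWW
...B
WB..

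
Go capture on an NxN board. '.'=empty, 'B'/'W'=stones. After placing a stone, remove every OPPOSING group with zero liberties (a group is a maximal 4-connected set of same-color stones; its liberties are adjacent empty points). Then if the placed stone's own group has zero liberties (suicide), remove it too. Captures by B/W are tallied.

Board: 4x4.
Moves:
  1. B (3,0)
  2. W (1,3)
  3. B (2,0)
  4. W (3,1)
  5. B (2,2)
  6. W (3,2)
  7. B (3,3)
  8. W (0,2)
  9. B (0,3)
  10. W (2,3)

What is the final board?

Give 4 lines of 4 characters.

Answer: ..W.
...W
B.BW
BWW.

Derivation:
Move 1: B@(3,0) -> caps B=0 W=0
Move 2: W@(1,3) -> caps B=0 W=0
Move 3: B@(2,0) -> caps B=0 W=0
Move 4: W@(3,1) -> caps B=0 W=0
Move 5: B@(2,2) -> caps B=0 W=0
Move 6: W@(3,2) -> caps B=0 W=0
Move 7: B@(3,3) -> caps B=0 W=0
Move 8: W@(0,2) -> caps B=0 W=0
Move 9: B@(0,3) -> caps B=0 W=0
Move 10: W@(2,3) -> caps B=0 W=1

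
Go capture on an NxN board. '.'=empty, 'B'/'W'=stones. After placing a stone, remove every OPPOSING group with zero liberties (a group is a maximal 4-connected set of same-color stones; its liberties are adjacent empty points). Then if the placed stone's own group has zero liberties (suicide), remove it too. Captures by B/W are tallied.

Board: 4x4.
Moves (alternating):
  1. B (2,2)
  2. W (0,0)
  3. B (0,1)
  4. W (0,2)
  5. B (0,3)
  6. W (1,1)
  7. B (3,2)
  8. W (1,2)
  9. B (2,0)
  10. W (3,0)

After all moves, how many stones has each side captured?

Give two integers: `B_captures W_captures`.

Answer: 0 1

Derivation:
Move 1: B@(2,2) -> caps B=0 W=0
Move 2: W@(0,0) -> caps B=0 W=0
Move 3: B@(0,1) -> caps B=0 W=0
Move 4: W@(0,2) -> caps B=0 W=0
Move 5: B@(0,3) -> caps B=0 W=0
Move 6: W@(1,1) -> caps B=0 W=1
Move 7: B@(3,2) -> caps B=0 W=1
Move 8: W@(1,2) -> caps B=0 W=1
Move 9: B@(2,0) -> caps B=0 W=1
Move 10: W@(3,0) -> caps B=0 W=1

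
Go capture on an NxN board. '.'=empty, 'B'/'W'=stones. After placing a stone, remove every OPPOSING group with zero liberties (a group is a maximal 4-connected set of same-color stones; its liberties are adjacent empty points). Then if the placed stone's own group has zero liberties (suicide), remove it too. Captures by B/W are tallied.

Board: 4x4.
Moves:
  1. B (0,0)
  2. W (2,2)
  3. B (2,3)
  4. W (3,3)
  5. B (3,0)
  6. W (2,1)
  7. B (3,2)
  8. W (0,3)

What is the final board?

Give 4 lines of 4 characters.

Move 1: B@(0,0) -> caps B=0 W=0
Move 2: W@(2,2) -> caps B=0 W=0
Move 3: B@(2,3) -> caps B=0 W=0
Move 4: W@(3,3) -> caps B=0 W=0
Move 5: B@(3,0) -> caps B=0 W=0
Move 6: W@(2,1) -> caps B=0 W=0
Move 7: B@(3,2) -> caps B=1 W=0
Move 8: W@(0,3) -> caps B=1 W=0

Answer: B..W
....
.WWB
B.B.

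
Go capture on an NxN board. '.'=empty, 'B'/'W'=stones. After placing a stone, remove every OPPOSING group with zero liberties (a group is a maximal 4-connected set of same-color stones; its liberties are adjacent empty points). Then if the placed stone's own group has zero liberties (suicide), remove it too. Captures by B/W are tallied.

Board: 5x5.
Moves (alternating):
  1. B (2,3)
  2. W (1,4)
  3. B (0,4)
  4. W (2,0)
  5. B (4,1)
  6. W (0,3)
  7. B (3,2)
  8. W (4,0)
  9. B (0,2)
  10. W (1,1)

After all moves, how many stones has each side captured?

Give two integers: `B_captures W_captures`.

Answer: 0 1

Derivation:
Move 1: B@(2,3) -> caps B=0 W=0
Move 2: W@(1,4) -> caps B=0 W=0
Move 3: B@(0,4) -> caps B=0 W=0
Move 4: W@(2,0) -> caps B=0 W=0
Move 5: B@(4,1) -> caps B=0 W=0
Move 6: W@(0,3) -> caps B=0 W=1
Move 7: B@(3,2) -> caps B=0 W=1
Move 8: W@(4,0) -> caps B=0 W=1
Move 9: B@(0,2) -> caps B=0 W=1
Move 10: W@(1,1) -> caps B=0 W=1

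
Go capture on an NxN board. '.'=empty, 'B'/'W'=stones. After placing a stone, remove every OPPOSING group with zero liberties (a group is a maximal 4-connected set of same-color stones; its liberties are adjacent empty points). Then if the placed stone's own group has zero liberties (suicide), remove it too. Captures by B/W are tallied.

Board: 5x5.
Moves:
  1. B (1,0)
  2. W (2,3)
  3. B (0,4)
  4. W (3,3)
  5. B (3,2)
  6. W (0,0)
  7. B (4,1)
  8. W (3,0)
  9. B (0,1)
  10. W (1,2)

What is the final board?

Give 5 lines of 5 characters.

Move 1: B@(1,0) -> caps B=0 W=0
Move 2: W@(2,3) -> caps B=0 W=0
Move 3: B@(0,4) -> caps B=0 W=0
Move 4: W@(3,3) -> caps B=0 W=0
Move 5: B@(3,2) -> caps B=0 W=0
Move 6: W@(0,0) -> caps B=0 W=0
Move 7: B@(4,1) -> caps B=0 W=0
Move 8: W@(3,0) -> caps B=0 W=0
Move 9: B@(0,1) -> caps B=1 W=0
Move 10: W@(1,2) -> caps B=1 W=0

Answer: .B..B
B.W..
...W.
W.BW.
.B...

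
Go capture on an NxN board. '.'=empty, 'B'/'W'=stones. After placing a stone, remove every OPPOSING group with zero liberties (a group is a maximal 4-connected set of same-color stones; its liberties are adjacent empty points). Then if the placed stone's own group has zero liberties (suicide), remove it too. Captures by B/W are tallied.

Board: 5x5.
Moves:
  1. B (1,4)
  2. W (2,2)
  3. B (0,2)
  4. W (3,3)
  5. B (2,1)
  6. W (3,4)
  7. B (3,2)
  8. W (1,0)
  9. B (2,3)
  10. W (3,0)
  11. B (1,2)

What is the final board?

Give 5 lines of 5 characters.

Move 1: B@(1,4) -> caps B=0 W=0
Move 2: W@(2,2) -> caps B=0 W=0
Move 3: B@(0,2) -> caps B=0 W=0
Move 4: W@(3,3) -> caps B=0 W=0
Move 5: B@(2,1) -> caps B=0 W=0
Move 6: W@(3,4) -> caps B=0 W=0
Move 7: B@(3,2) -> caps B=0 W=0
Move 8: W@(1,0) -> caps B=0 W=0
Move 9: B@(2,3) -> caps B=0 W=0
Move 10: W@(3,0) -> caps B=0 W=0
Move 11: B@(1,2) -> caps B=1 W=0

Answer: ..B..
W.B.B
.B.B.
W.BWW
.....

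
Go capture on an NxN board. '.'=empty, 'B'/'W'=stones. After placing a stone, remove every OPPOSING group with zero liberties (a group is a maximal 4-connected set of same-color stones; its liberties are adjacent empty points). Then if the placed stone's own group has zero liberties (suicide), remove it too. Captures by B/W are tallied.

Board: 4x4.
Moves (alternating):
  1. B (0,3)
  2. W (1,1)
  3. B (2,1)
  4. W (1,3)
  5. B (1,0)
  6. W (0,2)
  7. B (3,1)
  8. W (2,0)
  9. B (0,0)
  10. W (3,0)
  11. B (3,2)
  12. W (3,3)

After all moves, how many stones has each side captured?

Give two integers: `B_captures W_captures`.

Move 1: B@(0,3) -> caps B=0 W=0
Move 2: W@(1,1) -> caps B=0 W=0
Move 3: B@(2,1) -> caps B=0 W=0
Move 4: W@(1,3) -> caps B=0 W=0
Move 5: B@(1,0) -> caps B=0 W=0
Move 6: W@(0,2) -> caps B=0 W=1
Move 7: B@(3,1) -> caps B=0 W=1
Move 8: W@(2,0) -> caps B=0 W=1
Move 9: B@(0,0) -> caps B=0 W=1
Move 10: W@(3,0) -> caps B=0 W=1
Move 11: B@(3,2) -> caps B=0 W=1
Move 12: W@(3,3) -> caps B=0 W=1

Answer: 0 1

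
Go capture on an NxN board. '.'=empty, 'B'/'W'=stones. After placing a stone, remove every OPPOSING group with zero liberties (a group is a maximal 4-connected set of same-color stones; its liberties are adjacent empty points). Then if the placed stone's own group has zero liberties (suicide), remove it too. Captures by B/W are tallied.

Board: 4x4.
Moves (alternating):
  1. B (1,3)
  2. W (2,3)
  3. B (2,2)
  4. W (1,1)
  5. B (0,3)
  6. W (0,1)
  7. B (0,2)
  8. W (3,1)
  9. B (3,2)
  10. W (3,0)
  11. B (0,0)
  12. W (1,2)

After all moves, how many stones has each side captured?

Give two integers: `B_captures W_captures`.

Move 1: B@(1,3) -> caps B=0 W=0
Move 2: W@(2,3) -> caps B=0 W=0
Move 3: B@(2,2) -> caps B=0 W=0
Move 4: W@(1,1) -> caps B=0 W=0
Move 5: B@(0,3) -> caps B=0 W=0
Move 6: W@(0,1) -> caps B=0 W=0
Move 7: B@(0,2) -> caps B=0 W=0
Move 8: W@(3,1) -> caps B=0 W=0
Move 9: B@(3,2) -> caps B=0 W=0
Move 10: W@(3,0) -> caps B=0 W=0
Move 11: B@(0,0) -> caps B=0 W=0
Move 12: W@(1,2) -> caps B=0 W=3

Answer: 0 3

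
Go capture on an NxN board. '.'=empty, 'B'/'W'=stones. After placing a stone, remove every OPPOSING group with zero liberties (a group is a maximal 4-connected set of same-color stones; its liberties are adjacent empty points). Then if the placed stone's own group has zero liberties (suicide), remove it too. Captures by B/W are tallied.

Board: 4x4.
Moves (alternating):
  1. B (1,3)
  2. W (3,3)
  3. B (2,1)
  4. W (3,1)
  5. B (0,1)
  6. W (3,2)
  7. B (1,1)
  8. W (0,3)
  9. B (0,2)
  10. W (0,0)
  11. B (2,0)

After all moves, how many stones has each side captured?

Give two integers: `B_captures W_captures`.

Answer: 1 0

Derivation:
Move 1: B@(1,3) -> caps B=0 W=0
Move 2: W@(3,3) -> caps B=0 W=0
Move 3: B@(2,1) -> caps B=0 W=0
Move 4: W@(3,1) -> caps B=0 W=0
Move 5: B@(0,1) -> caps B=0 W=0
Move 6: W@(3,2) -> caps B=0 W=0
Move 7: B@(1,1) -> caps B=0 W=0
Move 8: W@(0,3) -> caps B=0 W=0
Move 9: B@(0,2) -> caps B=1 W=0
Move 10: W@(0,0) -> caps B=1 W=0
Move 11: B@(2,0) -> caps B=1 W=0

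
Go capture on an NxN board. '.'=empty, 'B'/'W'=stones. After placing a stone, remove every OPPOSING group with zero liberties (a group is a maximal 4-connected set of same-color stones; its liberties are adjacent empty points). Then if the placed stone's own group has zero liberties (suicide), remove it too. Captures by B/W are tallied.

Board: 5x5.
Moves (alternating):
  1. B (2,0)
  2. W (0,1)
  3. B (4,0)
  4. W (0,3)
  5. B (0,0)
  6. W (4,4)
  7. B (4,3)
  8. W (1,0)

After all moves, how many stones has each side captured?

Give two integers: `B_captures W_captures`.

Move 1: B@(2,0) -> caps B=0 W=0
Move 2: W@(0,1) -> caps B=0 W=0
Move 3: B@(4,0) -> caps B=0 W=0
Move 4: W@(0,3) -> caps B=0 W=0
Move 5: B@(0,0) -> caps B=0 W=0
Move 6: W@(4,4) -> caps B=0 W=0
Move 7: B@(4,3) -> caps B=0 W=0
Move 8: W@(1,0) -> caps B=0 W=1

Answer: 0 1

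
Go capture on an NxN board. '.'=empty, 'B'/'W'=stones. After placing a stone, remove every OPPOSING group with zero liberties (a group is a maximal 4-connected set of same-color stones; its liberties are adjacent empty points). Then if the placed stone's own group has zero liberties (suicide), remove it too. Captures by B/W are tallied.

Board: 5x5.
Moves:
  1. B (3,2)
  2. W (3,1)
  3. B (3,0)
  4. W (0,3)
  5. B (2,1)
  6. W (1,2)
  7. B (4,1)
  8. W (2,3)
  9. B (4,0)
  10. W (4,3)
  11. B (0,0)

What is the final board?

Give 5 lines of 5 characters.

Move 1: B@(3,2) -> caps B=0 W=0
Move 2: W@(3,1) -> caps B=0 W=0
Move 3: B@(3,0) -> caps B=0 W=0
Move 4: W@(0,3) -> caps B=0 W=0
Move 5: B@(2,1) -> caps B=0 W=0
Move 6: W@(1,2) -> caps B=0 W=0
Move 7: B@(4,1) -> caps B=1 W=0
Move 8: W@(2,3) -> caps B=1 W=0
Move 9: B@(4,0) -> caps B=1 W=0
Move 10: W@(4,3) -> caps B=1 W=0
Move 11: B@(0,0) -> caps B=1 W=0

Answer: B..W.
..W..
.B.W.
B.B..
BB.W.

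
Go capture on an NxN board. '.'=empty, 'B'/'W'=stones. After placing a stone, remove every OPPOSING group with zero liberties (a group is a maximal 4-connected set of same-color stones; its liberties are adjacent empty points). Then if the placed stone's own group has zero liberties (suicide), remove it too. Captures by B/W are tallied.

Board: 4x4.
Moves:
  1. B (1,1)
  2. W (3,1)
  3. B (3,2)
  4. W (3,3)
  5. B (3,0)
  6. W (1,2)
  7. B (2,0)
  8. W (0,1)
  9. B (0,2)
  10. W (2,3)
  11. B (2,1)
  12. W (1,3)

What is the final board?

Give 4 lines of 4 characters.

Move 1: B@(1,1) -> caps B=0 W=0
Move 2: W@(3,1) -> caps B=0 W=0
Move 3: B@(3,2) -> caps B=0 W=0
Move 4: W@(3,3) -> caps B=0 W=0
Move 5: B@(3,0) -> caps B=0 W=0
Move 6: W@(1,2) -> caps B=0 W=0
Move 7: B@(2,0) -> caps B=0 W=0
Move 8: W@(0,1) -> caps B=0 W=0
Move 9: B@(0,2) -> caps B=0 W=0
Move 10: W@(2,3) -> caps B=0 W=0
Move 11: B@(2,1) -> caps B=1 W=0
Move 12: W@(1,3) -> caps B=1 W=0

Answer: .WB.
.BWW
BB.W
B.BW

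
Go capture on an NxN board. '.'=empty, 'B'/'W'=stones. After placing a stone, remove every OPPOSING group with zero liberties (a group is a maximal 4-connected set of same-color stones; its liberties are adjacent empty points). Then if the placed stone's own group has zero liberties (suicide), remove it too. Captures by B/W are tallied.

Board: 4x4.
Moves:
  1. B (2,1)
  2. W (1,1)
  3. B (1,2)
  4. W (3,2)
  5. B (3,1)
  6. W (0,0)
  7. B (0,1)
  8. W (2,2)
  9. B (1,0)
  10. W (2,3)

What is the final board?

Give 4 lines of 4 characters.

Move 1: B@(2,1) -> caps B=0 W=0
Move 2: W@(1,1) -> caps B=0 W=0
Move 3: B@(1,2) -> caps B=0 W=0
Move 4: W@(3,2) -> caps B=0 W=0
Move 5: B@(3,1) -> caps B=0 W=0
Move 6: W@(0,0) -> caps B=0 W=0
Move 7: B@(0,1) -> caps B=0 W=0
Move 8: W@(2,2) -> caps B=0 W=0
Move 9: B@(1,0) -> caps B=2 W=0
Move 10: W@(2,3) -> caps B=2 W=0

Answer: .B..
B.B.
.BWW
.BW.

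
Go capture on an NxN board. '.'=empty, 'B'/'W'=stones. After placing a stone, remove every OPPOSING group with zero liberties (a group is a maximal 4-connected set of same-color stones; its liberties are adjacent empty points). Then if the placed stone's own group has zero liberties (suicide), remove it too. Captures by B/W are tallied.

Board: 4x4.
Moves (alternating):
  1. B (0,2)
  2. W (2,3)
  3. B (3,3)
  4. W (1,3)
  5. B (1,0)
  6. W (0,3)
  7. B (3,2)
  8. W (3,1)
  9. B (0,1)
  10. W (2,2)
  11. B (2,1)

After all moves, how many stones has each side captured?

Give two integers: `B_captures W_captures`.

Move 1: B@(0,2) -> caps B=0 W=0
Move 2: W@(2,3) -> caps B=0 W=0
Move 3: B@(3,3) -> caps B=0 W=0
Move 4: W@(1,3) -> caps B=0 W=0
Move 5: B@(1,0) -> caps B=0 W=0
Move 6: W@(0,3) -> caps B=0 W=0
Move 7: B@(3,2) -> caps B=0 W=0
Move 8: W@(3,1) -> caps B=0 W=0
Move 9: B@(0,1) -> caps B=0 W=0
Move 10: W@(2,2) -> caps B=0 W=2
Move 11: B@(2,1) -> caps B=0 W=2

Answer: 0 2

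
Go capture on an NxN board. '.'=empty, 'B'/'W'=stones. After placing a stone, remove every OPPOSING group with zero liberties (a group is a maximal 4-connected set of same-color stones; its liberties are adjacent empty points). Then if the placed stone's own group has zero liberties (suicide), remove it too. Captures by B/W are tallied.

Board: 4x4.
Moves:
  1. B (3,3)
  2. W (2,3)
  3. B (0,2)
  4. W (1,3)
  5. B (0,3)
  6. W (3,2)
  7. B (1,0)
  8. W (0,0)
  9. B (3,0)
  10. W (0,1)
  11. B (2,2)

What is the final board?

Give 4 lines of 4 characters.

Move 1: B@(3,3) -> caps B=0 W=0
Move 2: W@(2,3) -> caps B=0 W=0
Move 3: B@(0,2) -> caps B=0 W=0
Move 4: W@(1,3) -> caps B=0 W=0
Move 5: B@(0,3) -> caps B=0 W=0
Move 6: W@(3,2) -> caps B=0 W=1
Move 7: B@(1,0) -> caps B=0 W=1
Move 8: W@(0,0) -> caps B=0 W=1
Move 9: B@(3,0) -> caps B=0 W=1
Move 10: W@(0,1) -> caps B=0 W=1
Move 11: B@(2,2) -> caps B=0 W=1

Answer: WWBB
B..W
..BW
B.W.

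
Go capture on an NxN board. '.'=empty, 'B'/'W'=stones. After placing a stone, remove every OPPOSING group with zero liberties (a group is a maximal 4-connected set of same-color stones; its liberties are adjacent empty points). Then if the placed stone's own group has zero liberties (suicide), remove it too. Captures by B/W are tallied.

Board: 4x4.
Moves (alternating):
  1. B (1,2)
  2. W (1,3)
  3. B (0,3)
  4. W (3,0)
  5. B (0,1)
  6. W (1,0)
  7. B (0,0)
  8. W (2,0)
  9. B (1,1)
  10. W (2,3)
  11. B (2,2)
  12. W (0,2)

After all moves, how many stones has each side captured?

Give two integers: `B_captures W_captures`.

Answer: 0 1

Derivation:
Move 1: B@(1,2) -> caps B=0 W=0
Move 2: W@(1,3) -> caps B=0 W=0
Move 3: B@(0,3) -> caps B=0 W=0
Move 4: W@(3,0) -> caps B=0 W=0
Move 5: B@(0,1) -> caps B=0 W=0
Move 6: W@(1,0) -> caps B=0 W=0
Move 7: B@(0,0) -> caps B=0 W=0
Move 8: W@(2,0) -> caps B=0 W=0
Move 9: B@(1,1) -> caps B=0 W=0
Move 10: W@(2,3) -> caps B=0 W=0
Move 11: B@(2,2) -> caps B=0 W=0
Move 12: W@(0,2) -> caps B=0 W=1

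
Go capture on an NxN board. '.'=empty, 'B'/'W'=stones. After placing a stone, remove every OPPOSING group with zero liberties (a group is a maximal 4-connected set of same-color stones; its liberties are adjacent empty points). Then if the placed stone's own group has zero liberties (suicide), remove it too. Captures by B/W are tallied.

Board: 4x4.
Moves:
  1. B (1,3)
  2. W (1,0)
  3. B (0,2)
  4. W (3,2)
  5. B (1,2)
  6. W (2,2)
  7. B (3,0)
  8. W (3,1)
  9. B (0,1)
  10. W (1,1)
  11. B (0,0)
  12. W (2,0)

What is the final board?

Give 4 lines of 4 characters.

Move 1: B@(1,3) -> caps B=0 W=0
Move 2: W@(1,0) -> caps B=0 W=0
Move 3: B@(0,2) -> caps B=0 W=0
Move 4: W@(3,2) -> caps B=0 W=0
Move 5: B@(1,2) -> caps B=0 W=0
Move 6: W@(2,2) -> caps B=0 W=0
Move 7: B@(3,0) -> caps B=0 W=0
Move 8: W@(3,1) -> caps B=0 W=0
Move 9: B@(0,1) -> caps B=0 W=0
Move 10: W@(1,1) -> caps B=0 W=0
Move 11: B@(0,0) -> caps B=0 W=0
Move 12: W@(2,0) -> caps B=0 W=1

Answer: BBB.
WWBB
W.W.
.WW.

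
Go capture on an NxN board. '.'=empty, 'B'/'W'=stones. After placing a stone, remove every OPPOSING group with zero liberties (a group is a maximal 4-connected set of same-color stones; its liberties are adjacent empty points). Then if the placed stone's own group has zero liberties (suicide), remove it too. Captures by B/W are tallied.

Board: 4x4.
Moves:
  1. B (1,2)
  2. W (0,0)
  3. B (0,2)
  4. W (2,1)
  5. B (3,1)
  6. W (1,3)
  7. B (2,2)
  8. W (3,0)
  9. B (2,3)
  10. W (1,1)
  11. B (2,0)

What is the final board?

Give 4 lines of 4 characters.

Answer: W.B.
.WBW
BWBB
.B..

Derivation:
Move 1: B@(1,2) -> caps B=0 W=0
Move 2: W@(0,0) -> caps B=0 W=0
Move 3: B@(0,2) -> caps B=0 W=0
Move 4: W@(2,1) -> caps B=0 W=0
Move 5: B@(3,1) -> caps B=0 W=0
Move 6: W@(1,3) -> caps B=0 W=0
Move 7: B@(2,2) -> caps B=0 W=0
Move 8: W@(3,0) -> caps B=0 W=0
Move 9: B@(2,3) -> caps B=0 W=0
Move 10: W@(1,1) -> caps B=0 W=0
Move 11: B@(2,0) -> caps B=1 W=0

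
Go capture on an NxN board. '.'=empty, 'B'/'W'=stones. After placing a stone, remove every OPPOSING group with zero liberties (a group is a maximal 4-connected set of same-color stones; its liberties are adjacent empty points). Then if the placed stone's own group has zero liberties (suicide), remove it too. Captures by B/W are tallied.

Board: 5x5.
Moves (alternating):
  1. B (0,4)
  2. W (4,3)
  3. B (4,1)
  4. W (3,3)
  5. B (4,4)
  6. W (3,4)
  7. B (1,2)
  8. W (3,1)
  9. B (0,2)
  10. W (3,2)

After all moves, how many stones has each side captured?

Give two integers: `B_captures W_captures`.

Answer: 0 1

Derivation:
Move 1: B@(0,4) -> caps B=0 W=0
Move 2: W@(4,3) -> caps B=0 W=0
Move 3: B@(4,1) -> caps B=0 W=0
Move 4: W@(3,3) -> caps B=0 W=0
Move 5: B@(4,4) -> caps B=0 W=0
Move 6: W@(3,4) -> caps B=0 W=1
Move 7: B@(1,2) -> caps B=0 W=1
Move 8: W@(3,1) -> caps B=0 W=1
Move 9: B@(0,2) -> caps B=0 W=1
Move 10: W@(3,2) -> caps B=0 W=1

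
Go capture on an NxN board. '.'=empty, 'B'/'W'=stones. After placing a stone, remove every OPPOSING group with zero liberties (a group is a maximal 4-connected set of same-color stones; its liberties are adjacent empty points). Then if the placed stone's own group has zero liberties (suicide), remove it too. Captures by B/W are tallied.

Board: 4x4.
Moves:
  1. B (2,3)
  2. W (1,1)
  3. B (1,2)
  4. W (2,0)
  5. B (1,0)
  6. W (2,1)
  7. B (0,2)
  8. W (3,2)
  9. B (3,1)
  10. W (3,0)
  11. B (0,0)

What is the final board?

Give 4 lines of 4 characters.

Move 1: B@(2,3) -> caps B=0 W=0
Move 2: W@(1,1) -> caps B=0 W=0
Move 3: B@(1,2) -> caps B=0 W=0
Move 4: W@(2,0) -> caps B=0 W=0
Move 5: B@(1,0) -> caps B=0 W=0
Move 6: W@(2,1) -> caps B=0 W=0
Move 7: B@(0,2) -> caps B=0 W=0
Move 8: W@(3,2) -> caps B=0 W=0
Move 9: B@(3,1) -> caps B=0 W=0
Move 10: W@(3,0) -> caps B=0 W=1
Move 11: B@(0,0) -> caps B=0 W=1

Answer: B.B.
BWB.
WW.B
W.W.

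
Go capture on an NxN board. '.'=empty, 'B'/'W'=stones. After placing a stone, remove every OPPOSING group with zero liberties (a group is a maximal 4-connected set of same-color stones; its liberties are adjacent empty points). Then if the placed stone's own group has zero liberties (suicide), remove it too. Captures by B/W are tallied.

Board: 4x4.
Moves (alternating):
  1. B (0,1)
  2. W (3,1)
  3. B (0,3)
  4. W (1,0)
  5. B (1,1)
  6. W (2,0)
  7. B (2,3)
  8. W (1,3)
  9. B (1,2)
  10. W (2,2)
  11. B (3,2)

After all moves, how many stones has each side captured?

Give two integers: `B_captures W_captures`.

Answer: 1 0

Derivation:
Move 1: B@(0,1) -> caps B=0 W=0
Move 2: W@(3,1) -> caps B=0 W=0
Move 3: B@(0,3) -> caps B=0 W=0
Move 4: W@(1,0) -> caps B=0 W=0
Move 5: B@(1,1) -> caps B=0 W=0
Move 6: W@(2,0) -> caps B=0 W=0
Move 7: B@(2,3) -> caps B=0 W=0
Move 8: W@(1,3) -> caps B=0 W=0
Move 9: B@(1,2) -> caps B=1 W=0
Move 10: W@(2,2) -> caps B=1 W=0
Move 11: B@(3,2) -> caps B=1 W=0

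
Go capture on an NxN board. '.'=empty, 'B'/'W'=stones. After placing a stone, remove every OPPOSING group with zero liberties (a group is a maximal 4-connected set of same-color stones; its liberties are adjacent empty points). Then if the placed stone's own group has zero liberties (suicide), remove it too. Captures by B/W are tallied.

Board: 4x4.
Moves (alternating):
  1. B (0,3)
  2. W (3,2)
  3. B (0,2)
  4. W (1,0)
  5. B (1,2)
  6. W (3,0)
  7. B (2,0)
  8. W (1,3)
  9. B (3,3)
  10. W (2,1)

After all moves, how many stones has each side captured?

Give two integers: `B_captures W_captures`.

Answer: 0 1

Derivation:
Move 1: B@(0,3) -> caps B=0 W=0
Move 2: W@(3,2) -> caps B=0 W=0
Move 3: B@(0,2) -> caps B=0 W=0
Move 4: W@(1,0) -> caps B=0 W=0
Move 5: B@(1,2) -> caps B=0 W=0
Move 6: W@(3,0) -> caps B=0 W=0
Move 7: B@(2,0) -> caps B=0 W=0
Move 8: W@(1,3) -> caps B=0 W=0
Move 9: B@(3,3) -> caps B=0 W=0
Move 10: W@(2,1) -> caps B=0 W=1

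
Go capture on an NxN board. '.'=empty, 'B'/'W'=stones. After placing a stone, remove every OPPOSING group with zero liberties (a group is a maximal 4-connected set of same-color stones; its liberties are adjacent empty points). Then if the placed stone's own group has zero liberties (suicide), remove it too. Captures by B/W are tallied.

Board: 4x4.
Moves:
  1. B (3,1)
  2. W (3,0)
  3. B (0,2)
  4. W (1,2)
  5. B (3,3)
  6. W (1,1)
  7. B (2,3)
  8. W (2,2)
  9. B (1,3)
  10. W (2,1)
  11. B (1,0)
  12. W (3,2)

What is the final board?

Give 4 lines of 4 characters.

Answer: ..B.
BWWB
.WWB
W.WB

Derivation:
Move 1: B@(3,1) -> caps B=0 W=0
Move 2: W@(3,0) -> caps B=0 W=0
Move 3: B@(0,2) -> caps B=0 W=0
Move 4: W@(1,2) -> caps B=0 W=0
Move 5: B@(3,3) -> caps B=0 W=0
Move 6: W@(1,1) -> caps B=0 W=0
Move 7: B@(2,3) -> caps B=0 W=0
Move 8: W@(2,2) -> caps B=0 W=0
Move 9: B@(1,3) -> caps B=0 W=0
Move 10: W@(2,1) -> caps B=0 W=0
Move 11: B@(1,0) -> caps B=0 W=0
Move 12: W@(3,2) -> caps B=0 W=1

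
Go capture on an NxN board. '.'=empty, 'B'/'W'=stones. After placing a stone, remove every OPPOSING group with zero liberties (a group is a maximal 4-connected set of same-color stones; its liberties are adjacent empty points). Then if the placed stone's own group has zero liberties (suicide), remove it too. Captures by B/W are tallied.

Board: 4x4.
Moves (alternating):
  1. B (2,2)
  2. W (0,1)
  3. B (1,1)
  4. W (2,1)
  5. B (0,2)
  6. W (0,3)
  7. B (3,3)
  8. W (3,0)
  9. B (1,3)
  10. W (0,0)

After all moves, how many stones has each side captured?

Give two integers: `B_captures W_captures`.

Answer: 1 0

Derivation:
Move 1: B@(2,2) -> caps B=0 W=0
Move 2: W@(0,1) -> caps B=0 W=0
Move 3: B@(1,1) -> caps B=0 W=0
Move 4: W@(2,1) -> caps B=0 W=0
Move 5: B@(0,2) -> caps B=0 W=0
Move 6: W@(0,3) -> caps B=0 W=0
Move 7: B@(3,3) -> caps B=0 W=0
Move 8: W@(3,0) -> caps B=0 W=0
Move 9: B@(1,3) -> caps B=1 W=0
Move 10: W@(0,0) -> caps B=1 W=0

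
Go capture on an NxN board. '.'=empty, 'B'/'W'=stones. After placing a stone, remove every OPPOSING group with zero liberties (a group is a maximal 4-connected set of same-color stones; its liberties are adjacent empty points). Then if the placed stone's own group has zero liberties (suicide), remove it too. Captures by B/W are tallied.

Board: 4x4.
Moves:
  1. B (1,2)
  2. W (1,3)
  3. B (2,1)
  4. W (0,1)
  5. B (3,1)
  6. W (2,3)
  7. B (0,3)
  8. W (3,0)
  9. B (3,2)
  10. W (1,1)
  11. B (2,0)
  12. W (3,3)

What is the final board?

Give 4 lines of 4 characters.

Move 1: B@(1,2) -> caps B=0 W=0
Move 2: W@(1,3) -> caps B=0 W=0
Move 3: B@(2,1) -> caps B=0 W=0
Move 4: W@(0,1) -> caps B=0 W=0
Move 5: B@(3,1) -> caps B=0 W=0
Move 6: W@(2,3) -> caps B=0 W=0
Move 7: B@(0,3) -> caps B=0 W=0
Move 8: W@(3,0) -> caps B=0 W=0
Move 9: B@(3,2) -> caps B=0 W=0
Move 10: W@(1,1) -> caps B=0 W=0
Move 11: B@(2,0) -> caps B=1 W=0
Move 12: W@(3,3) -> caps B=1 W=0

Answer: .W.B
.WBW
BB.W
.BBW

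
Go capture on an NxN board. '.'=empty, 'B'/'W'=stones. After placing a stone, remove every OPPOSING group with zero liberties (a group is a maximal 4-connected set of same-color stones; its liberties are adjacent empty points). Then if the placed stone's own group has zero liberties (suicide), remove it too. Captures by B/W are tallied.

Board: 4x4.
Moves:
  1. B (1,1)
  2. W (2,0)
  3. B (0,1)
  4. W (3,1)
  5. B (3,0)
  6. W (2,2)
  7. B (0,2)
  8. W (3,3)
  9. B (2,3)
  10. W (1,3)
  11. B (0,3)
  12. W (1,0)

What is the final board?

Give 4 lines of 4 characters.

Answer: .BBB
WB.W
W.W.
.W.W

Derivation:
Move 1: B@(1,1) -> caps B=0 W=0
Move 2: W@(2,0) -> caps B=0 W=0
Move 3: B@(0,1) -> caps B=0 W=0
Move 4: W@(3,1) -> caps B=0 W=0
Move 5: B@(3,0) -> caps B=0 W=0
Move 6: W@(2,2) -> caps B=0 W=0
Move 7: B@(0,2) -> caps B=0 W=0
Move 8: W@(3,3) -> caps B=0 W=0
Move 9: B@(2,3) -> caps B=0 W=0
Move 10: W@(1,3) -> caps B=0 W=1
Move 11: B@(0,3) -> caps B=0 W=1
Move 12: W@(1,0) -> caps B=0 W=1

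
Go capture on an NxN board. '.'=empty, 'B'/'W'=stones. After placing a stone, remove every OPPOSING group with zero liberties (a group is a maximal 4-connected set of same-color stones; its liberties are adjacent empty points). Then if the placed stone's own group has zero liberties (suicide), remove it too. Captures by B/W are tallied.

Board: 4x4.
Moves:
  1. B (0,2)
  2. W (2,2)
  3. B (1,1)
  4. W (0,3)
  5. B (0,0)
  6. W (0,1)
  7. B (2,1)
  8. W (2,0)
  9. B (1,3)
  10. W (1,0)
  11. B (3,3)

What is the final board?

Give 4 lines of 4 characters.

Move 1: B@(0,2) -> caps B=0 W=0
Move 2: W@(2,2) -> caps B=0 W=0
Move 3: B@(1,1) -> caps B=0 W=0
Move 4: W@(0,3) -> caps B=0 W=0
Move 5: B@(0,0) -> caps B=0 W=0
Move 6: W@(0,1) -> caps B=0 W=0
Move 7: B@(2,1) -> caps B=0 W=0
Move 8: W@(2,0) -> caps B=0 W=0
Move 9: B@(1,3) -> caps B=1 W=0
Move 10: W@(1,0) -> caps B=1 W=0
Move 11: B@(3,3) -> caps B=1 W=0

Answer: B.B.
WB.B
WBW.
...B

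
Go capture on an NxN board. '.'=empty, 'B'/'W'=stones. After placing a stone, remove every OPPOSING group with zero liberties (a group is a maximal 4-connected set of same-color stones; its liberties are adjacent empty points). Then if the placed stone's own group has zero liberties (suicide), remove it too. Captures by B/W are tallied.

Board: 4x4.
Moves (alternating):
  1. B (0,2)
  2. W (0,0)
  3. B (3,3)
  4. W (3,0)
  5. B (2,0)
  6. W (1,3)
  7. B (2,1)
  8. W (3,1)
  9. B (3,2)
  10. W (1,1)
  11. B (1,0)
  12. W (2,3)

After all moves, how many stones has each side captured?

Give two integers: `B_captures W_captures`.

Move 1: B@(0,2) -> caps B=0 W=0
Move 2: W@(0,0) -> caps B=0 W=0
Move 3: B@(3,3) -> caps B=0 W=0
Move 4: W@(3,0) -> caps B=0 W=0
Move 5: B@(2,0) -> caps B=0 W=0
Move 6: W@(1,3) -> caps B=0 W=0
Move 7: B@(2,1) -> caps B=0 W=0
Move 8: W@(3,1) -> caps B=0 W=0
Move 9: B@(3,2) -> caps B=2 W=0
Move 10: W@(1,1) -> caps B=2 W=0
Move 11: B@(1,0) -> caps B=2 W=0
Move 12: W@(2,3) -> caps B=2 W=0

Answer: 2 0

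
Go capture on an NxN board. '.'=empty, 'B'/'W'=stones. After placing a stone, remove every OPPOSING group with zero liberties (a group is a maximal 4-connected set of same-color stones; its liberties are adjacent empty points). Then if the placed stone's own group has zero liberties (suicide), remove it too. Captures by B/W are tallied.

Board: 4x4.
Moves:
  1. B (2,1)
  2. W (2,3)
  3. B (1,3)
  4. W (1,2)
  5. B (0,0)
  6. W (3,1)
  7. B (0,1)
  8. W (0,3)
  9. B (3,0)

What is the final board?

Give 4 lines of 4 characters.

Answer: BB.W
..W.
.B.W
BW..

Derivation:
Move 1: B@(2,1) -> caps B=0 W=0
Move 2: W@(2,3) -> caps B=0 W=0
Move 3: B@(1,3) -> caps B=0 W=0
Move 4: W@(1,2) -> caps B=0 W=0
Move 5: B@(0,0) -> caps B=0 W=0
Move 6: W@(3,1) -> caps B=0 W=0
Move 7: B@(0,1) -> caps B=0 W=0
Move 8: W@(0,3) -> caps B=0 W=1
Move 9: B@(3,0) -> caps B=0 W=1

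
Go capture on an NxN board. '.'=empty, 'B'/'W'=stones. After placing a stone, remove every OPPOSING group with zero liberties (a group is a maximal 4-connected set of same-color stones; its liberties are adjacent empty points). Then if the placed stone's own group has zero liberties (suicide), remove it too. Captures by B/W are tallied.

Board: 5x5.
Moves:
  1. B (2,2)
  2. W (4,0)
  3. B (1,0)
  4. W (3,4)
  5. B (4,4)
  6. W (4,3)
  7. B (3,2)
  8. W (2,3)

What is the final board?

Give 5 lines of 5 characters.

Move 1: B@(2,2) -> caps B=0 W=0
Move 2: W@(4,0) -> caps B=0 W=0
Move 3: B@(1,0) -> caps B=0 W=0
Move 4: W@(3,4) -> caps B=0 W=0
Move 5: B@(4,4) -> caps B=0 W=0
Move 6: W@(4,3) -> caps B=0 W=1
Move 7: B@(3,2) -> caps B=0 W=1
Move 8: W@(2,3) -> caps B=0 W=1

Answer: .....
B....
..BW.
..B.W
W..W.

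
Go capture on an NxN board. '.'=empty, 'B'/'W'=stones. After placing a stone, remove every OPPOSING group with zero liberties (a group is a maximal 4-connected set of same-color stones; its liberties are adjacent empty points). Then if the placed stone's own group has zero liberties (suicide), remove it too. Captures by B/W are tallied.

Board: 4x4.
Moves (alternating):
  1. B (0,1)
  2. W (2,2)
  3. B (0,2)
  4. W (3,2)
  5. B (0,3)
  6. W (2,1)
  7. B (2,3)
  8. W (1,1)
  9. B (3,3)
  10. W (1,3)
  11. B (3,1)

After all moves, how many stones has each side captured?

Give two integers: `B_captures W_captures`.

Move 1: B@(0,1) -> caps B=0 W=0
Move 2: W@(2,2) -> caps B=0 W=0
Move 3: B@(0,2) -> caps B=0 W=0
Move 4: W@(3,2) -> caps B=0 W=0
Move 5: B@(0,3) -> caps B=0 W=0
Move 6: W@(2,1) -> caps B=0 W=0
Move 7: B@(2,3) -> caps B=0 W=0
Move 8: W@(1,1) -> caps B=0 W=0
Move 9: B@(3,3) -> caps B=0 W=0
Move 10: W@(1,3) -> caps B=0 W=2
Move 11: B@(3,1) -> caps B=0 W=2

Answer: 0 2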